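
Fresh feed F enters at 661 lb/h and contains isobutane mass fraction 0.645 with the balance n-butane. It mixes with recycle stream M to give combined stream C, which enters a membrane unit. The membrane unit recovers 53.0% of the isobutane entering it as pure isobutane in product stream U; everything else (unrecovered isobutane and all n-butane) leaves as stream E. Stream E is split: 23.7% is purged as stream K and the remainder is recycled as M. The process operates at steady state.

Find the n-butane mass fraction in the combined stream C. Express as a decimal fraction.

0.598

n-butane enters only via F and leaves only via the purge: 661×0.355 = 0.237×(n-butane in E), and the membrane unit passes all n-butane, so n-butane in C = n-butane in E = 990.11 lb/h.
isobutane in C: m_A = 661×0.645 + (1−0.237)·(1−0.530)·m_A, so m_A = 426.35/0.6414 = 664.72 lb/h.
C = 664.72 + 990.11 = 1654.8 lb/h.
n-butane fraction in C = 990.11/1654.8 = 0.598.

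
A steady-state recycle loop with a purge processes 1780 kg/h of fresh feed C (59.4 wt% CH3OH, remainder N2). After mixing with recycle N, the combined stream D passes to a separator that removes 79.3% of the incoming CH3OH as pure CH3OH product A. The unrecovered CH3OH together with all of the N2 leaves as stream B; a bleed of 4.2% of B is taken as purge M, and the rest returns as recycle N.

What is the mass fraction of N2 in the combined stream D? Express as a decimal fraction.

0.9288

N2 enters only via C and leaves only via the purge: 1780×0.406 = 0.042×(N2 in B), and the separator passes all N2, so N2 in D = N2 in B = 17207 kg/h.
CH3OH in D: m_A = 1780×0.594 + (1−0.042)·(1−0.793)·m_A, so m_A = 1057.3/0.8017 = 1318.9 kg/h.
D = 1318.9 + 17207 = 18526 kg/h.
N2 fraction in D = 17207/18526 = 0.9288.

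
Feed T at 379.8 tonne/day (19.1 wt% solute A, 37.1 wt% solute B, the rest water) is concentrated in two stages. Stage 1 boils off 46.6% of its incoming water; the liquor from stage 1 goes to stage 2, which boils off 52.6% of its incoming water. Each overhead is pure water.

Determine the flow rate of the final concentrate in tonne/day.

255.6 tonne/day

water in feed = 379.8×0.438 = 166.35 tonne/day.
After stage 1: water left = (1−0.466)×166.35 = 88.832; stream total = 302.28 tonne/day.
After stage 2: water left = (1−0.526)×88.832 = 42.106; final concentrate = 255.55 tonne/day.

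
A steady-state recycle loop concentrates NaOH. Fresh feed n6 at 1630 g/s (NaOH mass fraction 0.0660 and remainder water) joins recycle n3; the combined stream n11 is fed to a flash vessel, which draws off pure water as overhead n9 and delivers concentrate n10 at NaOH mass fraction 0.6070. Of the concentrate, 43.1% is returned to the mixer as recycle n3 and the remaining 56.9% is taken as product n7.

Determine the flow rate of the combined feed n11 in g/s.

Overall NaOH balance (none leaves overhead): NaOH in fresh feed = NaOH in product, i.e. 1630×0.066 = (1−0.431)·n10·0.607.
n10 = 107.58/(0.607×0.569) = 311.48 g/s.
Recycle n3 = 0.431×311.48 = 134.25 g/s.
Combined feed n11 = 1630 + 134.25 = 1764.2 g/s.

1764 g/s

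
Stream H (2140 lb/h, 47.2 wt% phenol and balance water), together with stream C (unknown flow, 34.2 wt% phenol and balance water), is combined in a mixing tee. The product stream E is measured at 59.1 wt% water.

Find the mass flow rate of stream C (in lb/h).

2012 lb/h

Let C be the unknown flow. Total out = 2140 + C.
water balance: 1129.9 + 0.658·C = 0.591·(2140 + C)
(0.658 − 0.591)·C = 0.591×2140 − 1129.9 = 134.82
C = 134.82 / 0.067 = 2012.2 lb/h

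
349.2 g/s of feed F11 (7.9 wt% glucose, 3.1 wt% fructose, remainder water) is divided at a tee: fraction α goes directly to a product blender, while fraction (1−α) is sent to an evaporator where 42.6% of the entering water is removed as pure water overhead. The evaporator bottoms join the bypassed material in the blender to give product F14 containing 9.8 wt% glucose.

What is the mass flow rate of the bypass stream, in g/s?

All 349.2×0.079 = 27.587 g/s of glucose reaches F14, so F14 = 27.587/0.098 = 281.5 g/s and vapour = 67.702 g/s.
The evaporator receives (1−α)·349.2 of feed at 0.890 water and removes 0.426 of that water:
0.426×0.890×(1−α)×349.2 = 67.702
(1−α) = 67.702/132.4 = 0.5114;  α = 0.4886.
Bypass flow = 0.4886×349.2 = 170.63 g/s.

170.6 g/s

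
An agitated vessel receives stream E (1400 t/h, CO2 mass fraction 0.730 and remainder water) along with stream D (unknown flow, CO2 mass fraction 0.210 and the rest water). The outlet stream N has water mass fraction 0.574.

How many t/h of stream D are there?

Let D be the unknown flow. Total out = 1400 + D.
water balance: 378 + 0.790·D = 0.574·(1400 + D)
(0.790 − 0.574)·D = 0.574×1400 − 378 = 425.6
D = 425.6 / 0.216 = 1970.4 t/h

1970 t/h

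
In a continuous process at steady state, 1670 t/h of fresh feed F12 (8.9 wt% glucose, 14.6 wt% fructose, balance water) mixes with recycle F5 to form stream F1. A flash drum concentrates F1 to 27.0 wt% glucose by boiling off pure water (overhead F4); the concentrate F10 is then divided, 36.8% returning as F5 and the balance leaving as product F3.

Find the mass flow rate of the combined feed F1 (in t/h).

Overall glucose balance (none leaves overhead): glucose in fresh feed = glucose in product, i.e. 1670×0.089 = (1−0.368)·F10·0.270.
F10 = 148.63/(0.270×0.632) = 871.02 t/h.
Recycle F5 = 0.368×871.02 = 320.53 t/h.
Combined feed F1 = 1670 + 320.53 = 1990.5 t/h.

1991 t/h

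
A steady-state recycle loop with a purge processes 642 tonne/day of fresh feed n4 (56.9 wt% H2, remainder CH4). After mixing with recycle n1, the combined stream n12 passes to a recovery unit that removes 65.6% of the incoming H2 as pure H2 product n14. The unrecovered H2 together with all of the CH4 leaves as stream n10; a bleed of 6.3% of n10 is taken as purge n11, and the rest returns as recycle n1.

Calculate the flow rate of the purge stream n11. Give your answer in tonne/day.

CH4 enters only via n4 and leaves only via the purge: 642×0.431 = 0.063×(CH4 in n10), and the recovery unit passes all CH4, so CH4 in n12 = CH4 in n10 = 4392.1 tonne/day.
H2 in n12: m_A = 642×0.569 + (1−0.063)·(1−0.656)·m_A, so m_A = 365.3/0.6777 = 539.05 tonne/day.
n10 = (1−0.656)×539.05 + 4392.1 = 4577.5 tonne/day.
Purge n11 = 0.063×4577.5 = 288.38 tonne/day.

288.4 tonne/day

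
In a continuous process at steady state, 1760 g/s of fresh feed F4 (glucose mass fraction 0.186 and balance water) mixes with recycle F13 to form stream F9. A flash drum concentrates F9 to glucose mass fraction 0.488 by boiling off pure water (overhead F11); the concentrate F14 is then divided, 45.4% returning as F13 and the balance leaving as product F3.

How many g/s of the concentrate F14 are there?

1229 g/s

Overall glucose balance (none leaves overhead): glucose in fresh feed = glucose in product, i.e. 1760×0.186 = (1−0.454)·F14·0.488.
F14 = 327.36/(0.488×0.546) = 1228.6 g/s.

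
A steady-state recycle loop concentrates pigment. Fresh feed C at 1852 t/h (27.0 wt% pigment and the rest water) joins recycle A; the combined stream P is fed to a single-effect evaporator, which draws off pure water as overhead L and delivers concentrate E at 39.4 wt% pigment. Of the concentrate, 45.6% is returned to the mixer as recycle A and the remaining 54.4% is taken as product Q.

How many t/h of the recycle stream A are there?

1064 t/h

Overall pigment balance (none leaves overhead): pigment in fresh feed = pigment in product, i.e. 1852×0.270 = (1−0.456)·E·0.394.
E = 500.04/(0.394×0.544) = 2333 t/h.
Recycle A = 0.456×2333 = 1063.8 t/h.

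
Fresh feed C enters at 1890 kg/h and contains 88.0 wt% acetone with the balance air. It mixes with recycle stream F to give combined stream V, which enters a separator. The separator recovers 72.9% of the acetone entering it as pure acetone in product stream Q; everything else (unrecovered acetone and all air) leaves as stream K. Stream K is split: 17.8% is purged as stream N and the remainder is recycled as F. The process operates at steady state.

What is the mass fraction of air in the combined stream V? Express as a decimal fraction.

0.373

air enters only via C and leaves only via the purge: 1890×0.120 = 0.178×(air in K), and the separator passes all air, so air in V = air in K = 1274.2 kg/h.
acetone in V: m_A = 1890×0.880 + (1−0.178)·(1−0.729)·m_A, so m_A = 1663.2/0.7772 = 2139.9 kg/h.
V = 2139.9 + 1274.2 = 3414 kg/h.
air fraction in V = 1274.2/3414 = 0.373.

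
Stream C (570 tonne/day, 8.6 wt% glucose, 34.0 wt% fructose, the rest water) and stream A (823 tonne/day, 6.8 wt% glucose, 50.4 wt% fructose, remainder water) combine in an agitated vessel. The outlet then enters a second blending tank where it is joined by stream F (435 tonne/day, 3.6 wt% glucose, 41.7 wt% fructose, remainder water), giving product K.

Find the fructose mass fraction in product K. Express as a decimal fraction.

Overall, product flow = 1828 tonne/day.
fructose in = 570×0.340 + 823×0.504 + 435×0.417 = 789.99 tonne/day.
fructose fraction in K = 0.432.

0.432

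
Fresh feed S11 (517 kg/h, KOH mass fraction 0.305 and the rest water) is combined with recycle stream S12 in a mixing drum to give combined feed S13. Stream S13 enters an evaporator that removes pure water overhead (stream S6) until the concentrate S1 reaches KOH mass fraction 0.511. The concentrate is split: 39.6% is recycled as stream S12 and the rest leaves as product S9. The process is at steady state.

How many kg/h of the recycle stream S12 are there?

202.3 kg/h

Overall KOH balance (none leaves overhead): KOH in fresh feed = KOH in product, i.e. 517×0.305 = (1−0.396)·S1·0.511.
S1 = 157.69/(0.511×0.604) = 510.9 kg/h.
Recycle S12 = 0.396×510.9 = 202.31 kg/h.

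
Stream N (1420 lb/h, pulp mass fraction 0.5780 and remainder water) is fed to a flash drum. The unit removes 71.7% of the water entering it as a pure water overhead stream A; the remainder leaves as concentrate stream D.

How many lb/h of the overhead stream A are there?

water entering = 1420×0.422 = 599.24 lb/h; overhead removed = 0.717×599.24 = 429.66 lb/h.

429.7 lb/h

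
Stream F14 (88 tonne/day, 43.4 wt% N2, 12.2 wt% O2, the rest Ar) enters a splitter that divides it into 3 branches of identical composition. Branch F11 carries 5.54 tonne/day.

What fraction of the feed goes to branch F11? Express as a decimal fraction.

0.063

Fraction to F11 = 5.54/88 = 0.0630.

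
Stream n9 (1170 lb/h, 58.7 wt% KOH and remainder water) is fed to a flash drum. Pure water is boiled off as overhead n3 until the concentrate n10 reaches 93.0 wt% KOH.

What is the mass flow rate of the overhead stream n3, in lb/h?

431.5 lb/h

KOH is conserved: 1170×0.587 = 686.79 lb/h all reports to the concentrate.
Concentrate = 686.79/(target fraction) = 738.48 lb/h.
Overhead = 1170 − 738.48 = 431.52 lb/h.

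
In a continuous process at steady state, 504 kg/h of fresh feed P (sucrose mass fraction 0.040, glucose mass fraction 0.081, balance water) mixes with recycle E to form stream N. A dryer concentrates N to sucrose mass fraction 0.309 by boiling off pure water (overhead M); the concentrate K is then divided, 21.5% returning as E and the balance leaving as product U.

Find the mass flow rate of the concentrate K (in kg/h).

83.11 kg/h

Overall sucrose balance (none leaves overhead): sucrose in fresh feed = sucrose in product, i.e. 504×0.040 = (1−0.215)·K·0.309.
K = 20.16/(0.309×0.785) = 83.112 kg/h.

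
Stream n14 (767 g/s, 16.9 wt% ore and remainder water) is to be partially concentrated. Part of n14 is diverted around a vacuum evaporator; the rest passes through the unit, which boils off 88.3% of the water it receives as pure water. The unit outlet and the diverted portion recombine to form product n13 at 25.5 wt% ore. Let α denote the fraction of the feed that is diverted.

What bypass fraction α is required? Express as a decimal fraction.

All 767×0.169 = 129.62 g/s of ore reaches n13, so n13 = 129.62/0.255 = 508.33 g/s and vapour = 258.67 g/s.
The evaporator receives (1−α)·767 of feed at 0.831 water and removes 0.883 of that water:
0.883×0.831×(1−α)×767 = 258.67
(1−α) = 258.67/562.8 = 0.4596;  α = 0.5404.

0.540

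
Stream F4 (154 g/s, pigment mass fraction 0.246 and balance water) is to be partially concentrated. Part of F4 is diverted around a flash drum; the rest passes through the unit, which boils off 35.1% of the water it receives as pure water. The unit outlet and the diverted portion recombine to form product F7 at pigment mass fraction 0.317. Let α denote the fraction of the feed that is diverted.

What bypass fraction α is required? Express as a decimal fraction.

0.154

All 154×0.246 = 37.884 g/s of pigment reaches F7, so F7 = 37.884/0.317 = 119.51 g/s and vapour = 34.492 g/s.
The evaporator receives (1−α)·154 of feed at 0.754 water and removes 0.351 of that water:
0.351×0.754×(1−α)×154 = 34.492
(1−α) = 34.492/40.757 = 0.8463;  α = 0.1537.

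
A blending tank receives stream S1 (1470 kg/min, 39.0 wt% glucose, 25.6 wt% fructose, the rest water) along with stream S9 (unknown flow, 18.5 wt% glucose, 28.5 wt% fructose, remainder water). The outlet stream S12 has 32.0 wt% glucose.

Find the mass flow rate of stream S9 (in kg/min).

762.2 kg/min

Let S9 be the unknown flow. Total out = 1470 + S9.
glucose balance: 573.3 + 0.185·S9 = 0.320·(1470 + S9)
(0.185 − 0.320)·S9 = 0.320×1470 − 573.3 = -102.9
S9 = -102.9 / -0.135 = 762.22 kg/min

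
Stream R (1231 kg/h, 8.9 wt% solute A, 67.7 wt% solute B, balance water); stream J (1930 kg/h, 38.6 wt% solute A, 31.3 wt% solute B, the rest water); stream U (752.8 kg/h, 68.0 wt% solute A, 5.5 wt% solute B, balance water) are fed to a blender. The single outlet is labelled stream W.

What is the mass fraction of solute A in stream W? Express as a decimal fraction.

0.349

Total flow out = 1231 + 1930 + 752.8 = 3913.8 kg/h.
solute A in = 1231×0.089 + 1930×0.386 + 752.8×0.680 = 1366.4 kg/h.
solute A mass fraction in W = 1366.4/3913.8 = 0.349.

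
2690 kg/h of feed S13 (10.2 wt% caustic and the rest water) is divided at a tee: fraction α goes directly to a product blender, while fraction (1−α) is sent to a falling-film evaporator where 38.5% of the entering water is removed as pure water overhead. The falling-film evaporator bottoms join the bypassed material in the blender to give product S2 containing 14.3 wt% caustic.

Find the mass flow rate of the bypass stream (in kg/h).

459.2 kg/h

All 2690×0.102 = 274.38 kg/h of caustic reaches S2, so S2 = 274.38/0.143 = 1918.7 kg/h and vapour = 771.26 kg/h.
The evaporator receives (1−α)·2690 of feed at 0.898 water and removes 0.385 of that water:
0.385×0.898×(1−α)×2690 = 771.26
(1−α) = 771.26/930.01 = 0.8293;  α = 0.1707.
Bypass flow = 0.1707×2690 = 459.19 kg/h.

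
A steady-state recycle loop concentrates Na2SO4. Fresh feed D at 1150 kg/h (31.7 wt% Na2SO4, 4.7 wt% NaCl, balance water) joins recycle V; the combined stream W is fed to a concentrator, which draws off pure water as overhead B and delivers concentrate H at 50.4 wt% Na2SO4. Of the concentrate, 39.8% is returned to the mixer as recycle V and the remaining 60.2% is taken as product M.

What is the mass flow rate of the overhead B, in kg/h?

426.7 kg/h

Overall Na2SO4 balance (none leaves overhead): Na2SO4 in fresh feed = Na2SO4 in product, i.e. 1150×0.317 = (1−0.398)·H·0.504.
H = 364.55/(0.504×0.602) = 1201.5 kg/h.
Recycle V = 0.398×1201.5 = 478.2 kg/h.
Combined feed W = 1150 + 478.2 = 1628.2 kg/h.
Overhead B = W − H = 1628.2 − 1201.5 = 426.69 kg/h.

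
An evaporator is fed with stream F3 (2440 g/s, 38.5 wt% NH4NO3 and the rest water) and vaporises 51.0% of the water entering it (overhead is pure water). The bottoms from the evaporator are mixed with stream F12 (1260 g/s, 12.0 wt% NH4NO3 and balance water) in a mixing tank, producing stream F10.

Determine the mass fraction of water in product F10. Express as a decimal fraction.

Vapour removed = 0.510×0.615×2440 = 765.31 g/s; concentrate = 1674.7 g/s.
water reaching the mixer = 735.29 (from concentrate) + 1260×0.880 = 1844.1 g/s.
Product flow = 1674.7 + 1260 = 2934.7 g/s; water fraction = 0.628.

0.628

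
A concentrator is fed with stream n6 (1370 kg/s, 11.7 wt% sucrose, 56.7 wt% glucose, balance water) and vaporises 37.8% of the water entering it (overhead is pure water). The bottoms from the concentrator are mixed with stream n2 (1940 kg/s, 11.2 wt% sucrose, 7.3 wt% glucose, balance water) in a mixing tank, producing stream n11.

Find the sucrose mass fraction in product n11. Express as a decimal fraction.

Vapour removed = 0.378×0.316×1370 = 163.64 kg/s; concentrate = 1206.4 kg/s.
sucrose reaching the mixer = 160.29 (from concentrate) + 1940×0.112 = 377.57 kg/s.
Product flow = 1206.4 + 1940 = 3146.4 kg/s; sucrose fraction = 0.120.

0.120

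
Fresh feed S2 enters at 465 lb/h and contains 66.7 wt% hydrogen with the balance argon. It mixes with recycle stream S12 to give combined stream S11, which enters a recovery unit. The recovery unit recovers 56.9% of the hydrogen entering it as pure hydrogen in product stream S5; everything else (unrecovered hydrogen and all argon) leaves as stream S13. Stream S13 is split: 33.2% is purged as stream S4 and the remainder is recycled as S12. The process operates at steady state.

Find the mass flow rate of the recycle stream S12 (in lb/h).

437 lb/h

argon enters only via S2 and leaves only via the purge: 465×0.333 = 0.332×(argon in S13), and the recovery unit passes all argon, so argon in S11 = argon in S13 = 466.4 lb/h.
hydrogen in S11: m_A = 465×0.667 + (1−0.332)·(1−0.569)·m_A, so m_A = 310.16/0.7121 = 435.55 lb/h.
S13 = (1−0.569)×435.55 + 466.4 = 654.12 lb/h.
Recycle S12 = (1−0.332)×654.12 = 436.96 lb/h.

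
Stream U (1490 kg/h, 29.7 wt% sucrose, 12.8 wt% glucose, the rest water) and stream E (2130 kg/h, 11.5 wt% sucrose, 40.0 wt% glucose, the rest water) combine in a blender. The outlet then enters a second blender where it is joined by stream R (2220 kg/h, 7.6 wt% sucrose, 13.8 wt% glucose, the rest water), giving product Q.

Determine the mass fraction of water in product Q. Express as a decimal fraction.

Overall, product flow = 5840 kg/h.
water in = 1490×0.575 + 2130×0.485 + 2220×0.786 = 3634.7 kg/h.
water fraction in Q = 0.6224.

0.6224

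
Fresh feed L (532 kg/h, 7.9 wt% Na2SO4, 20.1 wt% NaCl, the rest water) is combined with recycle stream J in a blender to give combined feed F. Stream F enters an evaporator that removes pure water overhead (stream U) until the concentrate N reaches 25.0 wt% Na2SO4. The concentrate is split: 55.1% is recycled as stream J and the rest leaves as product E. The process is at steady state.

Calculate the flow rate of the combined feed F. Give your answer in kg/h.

Overall Na2SO4 balance (none leaves overhead): Na2SO4 in fresh feed = Na2SO4 in product, i.e. 532×0.079 = (1−0.551)·N·0.250.
N = 42.028/(0.250×0.449) = 374.41 kg/h.
Recycle J = 0.551×374.41 = 206.3 kg/h.
Combined feed F = 532 + 206.3 = 738.3 kg/h.

738.3 kg/h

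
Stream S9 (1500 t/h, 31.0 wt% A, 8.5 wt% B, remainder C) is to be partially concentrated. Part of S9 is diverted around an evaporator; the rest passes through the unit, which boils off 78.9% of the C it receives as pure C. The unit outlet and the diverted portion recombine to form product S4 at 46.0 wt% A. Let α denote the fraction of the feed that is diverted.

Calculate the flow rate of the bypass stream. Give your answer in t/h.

475.3 t/h

All 1500×0.310 = 465 t/h of A reaches S4, so S4 = 465/0.460 = 1010.9 t/h and vapour = 489.13 t/h.
The evaporator receives (1−α)·1500 of feed at 0.605 C and removes 0.789 of that C:
0.789×0.605×(1−α)×1500 = 489.13
(1−α) = 489.13/716.02 = 0.6831;  α = 0.3169.
Bypass flow = 0.3169×1500 = 475.31 t/h.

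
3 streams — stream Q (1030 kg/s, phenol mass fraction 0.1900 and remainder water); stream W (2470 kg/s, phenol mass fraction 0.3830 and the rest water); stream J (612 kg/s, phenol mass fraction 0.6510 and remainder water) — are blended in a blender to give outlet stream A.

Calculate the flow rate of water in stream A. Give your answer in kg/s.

water out = water in = 1030×0.810 + 2470×0.617 + 612×0.349 = 2571.9 kg/s.

2572 kg/s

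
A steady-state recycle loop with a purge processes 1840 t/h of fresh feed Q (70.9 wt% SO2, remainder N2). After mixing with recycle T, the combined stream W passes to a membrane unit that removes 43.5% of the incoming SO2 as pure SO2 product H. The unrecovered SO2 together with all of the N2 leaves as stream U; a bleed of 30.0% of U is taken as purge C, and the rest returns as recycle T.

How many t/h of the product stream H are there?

938.8 t/h

SO2 in W: m_A = 1840×0.709 + (1−0.300)·(1−0.435)·m_A, so m_A = 1304.6/0.6045 = 2158.1 t/h.
Product H = 0.435×2158.1 = 938.77 t/h.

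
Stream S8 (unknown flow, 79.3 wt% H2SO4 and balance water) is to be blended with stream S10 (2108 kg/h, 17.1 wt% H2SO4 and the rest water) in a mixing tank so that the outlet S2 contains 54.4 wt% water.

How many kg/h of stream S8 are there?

1783 kg/h

Let S8 be the unknown flow. Total out = 2108 + S8.
water balance: 1747.5 + 0.207·S8 = 0.544·(2108 + S8)
(0.207 − 0.544)·S8 = 0.544×2108 − 1747.5 = -600.78
S8 = -600.78 / -0.337 = 1782.7 kg/h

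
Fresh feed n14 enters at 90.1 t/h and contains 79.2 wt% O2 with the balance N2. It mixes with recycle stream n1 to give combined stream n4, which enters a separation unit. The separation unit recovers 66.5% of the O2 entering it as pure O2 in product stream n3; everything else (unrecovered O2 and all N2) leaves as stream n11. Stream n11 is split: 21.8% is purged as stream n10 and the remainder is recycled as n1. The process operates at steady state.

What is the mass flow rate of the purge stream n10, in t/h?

N2 enters only via n14 and leaves only via the purge: 90.1×0.208 = 0.218×(N2 in n11), and the separation unit passes all N2, so N2 in n4 = N2 in n11 = 85.967 t/h.
O2 in n4: m_A = 90.1×0.792 + (1−0.218)·(1−0.665)·m_A, so m_A = 71.359/0.7380 = 96.689 t/h.
n11 = (1−0.665)×96.689 + 85.967 = 118.36 t/h.
Purge n10 = 0.218×118.36 = 25.802 t/h.

25.8 t/h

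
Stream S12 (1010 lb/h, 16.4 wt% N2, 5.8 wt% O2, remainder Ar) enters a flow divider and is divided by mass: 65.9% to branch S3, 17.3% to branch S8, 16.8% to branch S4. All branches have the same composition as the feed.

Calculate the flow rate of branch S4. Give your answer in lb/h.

169.7 lb/h

Branch S4 flow = 0.168×1010 = 169.68 lb/h.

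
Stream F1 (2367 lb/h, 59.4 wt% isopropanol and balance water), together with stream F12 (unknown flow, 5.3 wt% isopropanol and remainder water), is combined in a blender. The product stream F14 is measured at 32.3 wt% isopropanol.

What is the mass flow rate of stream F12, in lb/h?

Let F12 be the unknown flow. Total out = 2367 + F12.
isopropanol balance: 1406 + 0.053·F12 = 0.323·(2367 + F12)
(0.053 − 0.323)·F12 = 0.323×2367 − 1406 = -641.46
F12 = -641.46 / -0.270 = 2375.8 lb/h

2376 lb/h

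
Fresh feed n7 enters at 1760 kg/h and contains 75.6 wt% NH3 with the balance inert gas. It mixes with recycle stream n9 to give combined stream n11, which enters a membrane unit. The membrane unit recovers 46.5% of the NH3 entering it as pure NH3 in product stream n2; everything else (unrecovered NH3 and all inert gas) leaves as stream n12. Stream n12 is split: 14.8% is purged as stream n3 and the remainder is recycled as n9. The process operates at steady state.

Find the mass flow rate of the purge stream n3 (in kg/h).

inert gas enters only via n7 and leaves only via the purge: 1760×0.244 = 0.148×(inert gas in n12), and the membrane unit passes all inert gas, so inert gas in n11 = inert gas in n12 = 2901.6 kg/h.
NH3 in n11: m_A = 1760×0.756 + (1−0.148)·(1−0.465)·m_A, so m_A = 1330.6/0.5442 = 2445.1 kg/h.
n12 = (1−0.465)×2445.1 + 2901.6 = 4209.7 kg/h.
Purge n3 = 0.148×4209.7 = 623.04 kg/h.

623 kg/h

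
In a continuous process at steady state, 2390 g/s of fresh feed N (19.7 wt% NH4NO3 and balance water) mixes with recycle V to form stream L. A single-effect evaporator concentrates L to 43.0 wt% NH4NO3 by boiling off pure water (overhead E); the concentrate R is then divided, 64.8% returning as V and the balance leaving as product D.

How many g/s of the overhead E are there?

Overall NH4NO3 balance (none leaves overhead): NH4NO3 in fresh feed = NH4NO3 in product, i.e. 2390×0.197 = (1−0.648)·R·0.430.
R = 470.83/(0.430×0.352) = 3110.7 g/s.
Recycle V = 0.648×3110.7 = 2015.7 g/s.
Combined feed L = 2390 + 2015.7 = 4405.7 g/s.
Overhead E = L − R = 4405.7 − 3110.7 = 1295 g/s.

1295 g/s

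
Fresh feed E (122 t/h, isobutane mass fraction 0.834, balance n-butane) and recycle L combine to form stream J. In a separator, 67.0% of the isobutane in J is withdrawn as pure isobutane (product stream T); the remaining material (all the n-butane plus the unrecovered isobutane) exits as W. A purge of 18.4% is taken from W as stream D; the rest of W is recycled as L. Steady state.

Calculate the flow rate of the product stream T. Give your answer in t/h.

isobutane in J: m_A = 122×0.834 + (1−0.184)·(1−0.670)·m_A, so m_A = 101.75/0.7307 = 139.24 t/h.
Product T = 0.670×139.24 = 93.293 t/h.

93.29 t/h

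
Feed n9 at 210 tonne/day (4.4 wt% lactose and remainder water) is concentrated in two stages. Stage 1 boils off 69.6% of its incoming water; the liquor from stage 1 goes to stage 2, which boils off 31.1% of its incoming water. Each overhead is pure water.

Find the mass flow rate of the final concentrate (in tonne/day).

51.29 tonne/day

water in feed = 210×0.956 = 200.76 tonne/day.
After stage 1: water left = (1−0.696)×200.76 = 61.031; stream total = 70.271 tonne/day.
After stage 2: water left = (1−0.311)×61.031 = 42.05; final concentrate = 51.29 tonne/day.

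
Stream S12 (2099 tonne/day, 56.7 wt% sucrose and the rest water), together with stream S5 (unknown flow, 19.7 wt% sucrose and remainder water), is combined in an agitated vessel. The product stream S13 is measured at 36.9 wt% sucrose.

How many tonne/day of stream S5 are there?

2416 tonne/day

Let S5 be the unknown flow. Total out = 2099 + S5.
sucrose balance: 1190.1 + 0.197·S5 = 0.369·(2099 + S5)
(0.197 − 0.369)·S5 = 0.369×2099 − 1190.1 = -415.6
S5 = -415.6 / -0.172 = 2416.3 tonne/day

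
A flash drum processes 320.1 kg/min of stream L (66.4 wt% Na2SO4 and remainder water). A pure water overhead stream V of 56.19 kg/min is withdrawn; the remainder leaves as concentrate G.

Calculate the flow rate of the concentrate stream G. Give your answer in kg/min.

Concentrate = 320.1 − 56.19 = 263.91 kg/min.

263.9 kg/min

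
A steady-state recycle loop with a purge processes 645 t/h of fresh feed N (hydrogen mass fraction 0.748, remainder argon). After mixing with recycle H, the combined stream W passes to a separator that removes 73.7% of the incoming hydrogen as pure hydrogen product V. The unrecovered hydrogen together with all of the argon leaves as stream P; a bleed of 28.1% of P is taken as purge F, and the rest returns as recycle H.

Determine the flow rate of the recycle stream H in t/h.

argon enters only via N and leaves only via the purge: 645×0.252 = 0.281×(argon in P), and the separator passes all argon, so argon in W = argon in P = 578.43 t/h.
hydrogen in W: m_A = 645×0.748 + (1−0.281)·(1−0.737)·m_A, so m_A = 482.46/0.8109 = 594.97 t/h.
P = (1−0.737)×594.97 + 578.43 = 734.91 t/h.
Recycle H = (1−0.281)×734.91 = 528.4 t/h.

528.4 t/h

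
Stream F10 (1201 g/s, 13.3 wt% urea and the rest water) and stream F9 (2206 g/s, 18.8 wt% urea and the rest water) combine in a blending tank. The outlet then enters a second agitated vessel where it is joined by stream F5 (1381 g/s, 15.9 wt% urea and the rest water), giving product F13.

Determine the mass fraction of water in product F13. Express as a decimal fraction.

Overall, product flow = 4788 g/s.
water in = 1201×0.867 + 2206×0.812 + 1381×0.841 = 3994 g/s.
water fraction in F13 = 0.8342.

0.8342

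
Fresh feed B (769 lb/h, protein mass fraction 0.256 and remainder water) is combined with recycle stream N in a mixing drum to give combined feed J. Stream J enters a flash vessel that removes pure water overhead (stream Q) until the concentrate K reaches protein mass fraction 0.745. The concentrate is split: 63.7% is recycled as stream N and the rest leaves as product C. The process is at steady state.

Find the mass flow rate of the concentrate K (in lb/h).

728 lb/h

Overall protein balance (none leaves overhead): protein in fresh feed = protein in product, i.e. 769×0.256 = (1−0.637)·K·0.745.
K = 196.86/(0.745×0.363) = 727.95 lb/h.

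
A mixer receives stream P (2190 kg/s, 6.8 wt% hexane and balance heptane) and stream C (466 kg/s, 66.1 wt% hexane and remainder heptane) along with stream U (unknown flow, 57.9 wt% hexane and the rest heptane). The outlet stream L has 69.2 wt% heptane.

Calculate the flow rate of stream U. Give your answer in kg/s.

1332 kg/s

Let U be the unknown flow. Total out = 2656 + U.
heptane balance: 2199.1 + 0.421·U = 0.692·(2656 + U)
(0.421 − 0.692)·U = 0.692×2656 − 2199.1 = -361.1
U = -361.1 / -0.271 = 1332.5 kg/s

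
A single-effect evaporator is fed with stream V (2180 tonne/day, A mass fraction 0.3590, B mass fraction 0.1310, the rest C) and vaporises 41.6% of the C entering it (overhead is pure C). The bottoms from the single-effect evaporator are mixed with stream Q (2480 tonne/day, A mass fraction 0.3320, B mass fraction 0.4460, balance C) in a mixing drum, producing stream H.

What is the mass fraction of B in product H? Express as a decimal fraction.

Vapour removed = 0.416×0.510×2180 = 462.51 tonne/day; concentrate = 1717.5 tonne/day.
B reaching the mixer = 285.58 (from concentrate) + 2480×0.446 = 1391.7 tonne/day.
Product flow = 1717.5 + 2480 = 4197.5 tonne/day; B fraction = 0.3315.

0.3315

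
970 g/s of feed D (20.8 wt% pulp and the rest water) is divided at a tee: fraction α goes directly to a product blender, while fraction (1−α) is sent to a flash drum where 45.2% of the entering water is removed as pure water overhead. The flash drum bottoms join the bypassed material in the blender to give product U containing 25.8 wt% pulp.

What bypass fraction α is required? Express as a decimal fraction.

0.459

All 970×0.208 = 201.76 g/s of pulp reaches U, so U = 201.76/0.258 = 782.02 g/s and vapour = 187.98 g/s.
The evaporator receives (1−α)·970 of feed at 0.792 water and removes 0.452 of that water:
0.452×0.792×(1−α)×970 = 187.98
(1−α) = 187.98/347.24 = 0.5414;  α = 0.4586.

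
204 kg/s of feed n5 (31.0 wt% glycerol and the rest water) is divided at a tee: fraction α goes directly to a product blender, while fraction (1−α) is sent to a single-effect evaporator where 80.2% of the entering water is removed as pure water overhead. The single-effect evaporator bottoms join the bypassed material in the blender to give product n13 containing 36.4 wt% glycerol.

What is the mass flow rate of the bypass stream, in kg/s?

All 204×0.310 = 63.24 kg/s of glycerol reaches n13, so n13 = 63.24/0.364 = 173.74 kg/s and vapour = 30.264 kg/s.
The evaporator receives (1−α)·204 of feed at 0.690 water and removes 0.802 of that water:
0.802×0.690×(1−α)×204 = 30.264
(1−α) = 30.264/112.89 = 0.2681;  α = 0.7319.
Bypass flow = 0.7319×204 = 149.31 kg/s.

149.3 kg/s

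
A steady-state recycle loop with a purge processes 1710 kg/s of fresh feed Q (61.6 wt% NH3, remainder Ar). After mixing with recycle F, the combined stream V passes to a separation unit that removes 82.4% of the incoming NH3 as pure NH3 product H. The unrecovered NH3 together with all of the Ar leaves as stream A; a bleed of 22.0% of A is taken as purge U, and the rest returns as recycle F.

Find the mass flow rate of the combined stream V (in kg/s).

4206 kg/s

Ar enters only via Q and leaves only via the purge: 1710×0.384 = 0.220×(Ar in A), and the separation unit passes all Ar, so Ar in V = Ar in A = 2984.7 kg/s.
NH3 in V: m_A = 1710×0.616 + (1−0.220)·(1−0.824)·m_A, so m_A = 1053.4/0.8627 = 1221 kg/s.
V = 1221 + 2984.7 = 4205.7 kg/s.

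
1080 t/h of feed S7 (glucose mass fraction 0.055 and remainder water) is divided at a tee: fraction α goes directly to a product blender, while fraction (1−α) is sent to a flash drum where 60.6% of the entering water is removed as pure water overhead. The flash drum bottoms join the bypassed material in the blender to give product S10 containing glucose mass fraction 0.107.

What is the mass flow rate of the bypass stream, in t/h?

163.5 t/h

All 1080×0.055 = 59.4 t/h of glucose reaches S10, so S10 = 59.4/0.107 = 555.14 t/h and vapour = 524.86 t/h.
The evaporator receives (1−α)·1080 of feed at 0.945 water and removes 0.606 of that water:
0.606×0.945×(1−α)×1080 = 524.86
(1−α) = 524.86/618.48 = 0.8486;  α = 0.1514.
Bypass flow = 0.1514×1080 = 163.49 t/h.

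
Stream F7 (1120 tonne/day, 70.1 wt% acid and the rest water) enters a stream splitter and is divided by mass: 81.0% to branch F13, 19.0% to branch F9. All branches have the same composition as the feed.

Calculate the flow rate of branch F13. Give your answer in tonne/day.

907.2 tonne/day

Branch F13 flow = 0.810×1120 = 907.2 tonne/day.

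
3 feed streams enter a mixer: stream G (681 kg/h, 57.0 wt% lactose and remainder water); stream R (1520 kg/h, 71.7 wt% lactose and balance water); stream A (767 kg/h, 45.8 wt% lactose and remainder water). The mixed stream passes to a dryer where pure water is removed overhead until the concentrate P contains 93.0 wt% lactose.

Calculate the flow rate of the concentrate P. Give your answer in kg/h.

lactose entering = 681×0.570 + 1520×0.717 + 767×0.458 = 1829.3 kg/h.
All lactose reports to P, so P = 1829.3/0.930 = 1967 kg/h.

1967 kg/h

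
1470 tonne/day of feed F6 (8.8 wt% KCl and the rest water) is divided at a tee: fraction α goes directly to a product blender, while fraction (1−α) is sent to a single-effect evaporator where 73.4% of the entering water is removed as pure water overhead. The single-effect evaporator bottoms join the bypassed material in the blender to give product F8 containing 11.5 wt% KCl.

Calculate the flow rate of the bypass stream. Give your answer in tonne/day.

All 1470×0.088 = 129.36 tonne/day of KCl reaches F8, so F8 = 129.36/0.115 = 1124.9 tonne/day and vapour = 345.13 tonne/day.
The evaporator receives (1−α)·1470 of feed at 0.912 water and removes 0.734 of that water:
0.734×0.912×(1−α)×1470 = 345.13
(1−α) = 345.13/984.03 = 0.3507;  α = 0.6493.
Bypass flow = 0.6493×1470 = 954.42 tonne/day.

954.4 tonne/day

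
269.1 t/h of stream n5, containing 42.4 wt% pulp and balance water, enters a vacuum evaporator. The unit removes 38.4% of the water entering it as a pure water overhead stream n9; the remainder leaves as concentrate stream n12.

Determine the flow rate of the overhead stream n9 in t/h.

water entering = 269.1×0.576 = 155 t/h; overhead removed = 0.384×155 = 59.521 t/h.

59.52 t/h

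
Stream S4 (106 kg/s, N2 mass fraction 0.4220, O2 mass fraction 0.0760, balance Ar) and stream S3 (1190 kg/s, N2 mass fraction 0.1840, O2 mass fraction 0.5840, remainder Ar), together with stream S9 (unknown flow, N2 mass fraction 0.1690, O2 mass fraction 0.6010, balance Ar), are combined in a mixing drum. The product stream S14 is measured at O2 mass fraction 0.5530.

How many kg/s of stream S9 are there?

284.8 kg/s

Let S9 be the unknown flow. Total out = 1296 + S9.
O2 balance: 703.02 + 0.601·S9 = 0.553·(1296 + S9)
(0.601 − 0.553)·S9 = 0.553×1296 − 703.02 = 13.672
S9 = 13.672 / 0.048 = 284.83 kg/s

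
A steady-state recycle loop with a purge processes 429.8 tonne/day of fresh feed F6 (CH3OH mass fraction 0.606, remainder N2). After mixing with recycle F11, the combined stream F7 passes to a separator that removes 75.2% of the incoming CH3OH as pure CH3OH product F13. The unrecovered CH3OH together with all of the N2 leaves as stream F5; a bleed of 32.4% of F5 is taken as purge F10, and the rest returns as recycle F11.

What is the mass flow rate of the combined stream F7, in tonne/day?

835.6 tonne/day

N2 enters only via F6 and leaves only via the purge: 429.8×0.394 = 0.324×(N2 in F5), and the separator passes all N2, so N2 in F7 = N2 in F5 = 522.66 tonne/day.
CH3OH in F7: m_A = 429.8×0.606 + (1−0.324)·(1−0.752)·m_A, so m_A = 260.46/0.8324 = 312.92 tonne/day.
F7 = 312.92 + 522.66 = 835.58 tonne/day.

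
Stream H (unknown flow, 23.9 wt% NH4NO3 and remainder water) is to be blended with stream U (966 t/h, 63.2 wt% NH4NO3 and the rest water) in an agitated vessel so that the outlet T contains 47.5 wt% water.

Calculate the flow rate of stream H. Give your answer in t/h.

Let H be the unknown flow. Total out = 966 + H.
water balance: 355.49 + 0.761·H = 0.475·(966 + H)
(0.761 − 0.475)·H = 0.475×966 − 355.49 = 103.36
H = 103.36 / 0.286 = 361.41 t/h

361.4 t/h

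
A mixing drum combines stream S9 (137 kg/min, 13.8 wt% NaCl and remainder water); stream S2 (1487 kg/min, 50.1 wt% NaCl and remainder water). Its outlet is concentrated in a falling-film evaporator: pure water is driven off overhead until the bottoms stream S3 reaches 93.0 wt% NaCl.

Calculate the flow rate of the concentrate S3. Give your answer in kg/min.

NaCl entering = 137×0.138 + 1487×0.501 = 763.89 kg/min.
All NaCl reports to S3, so S3 = 763.89/0.930 = 821.39 kg/min.

821.4 kg/min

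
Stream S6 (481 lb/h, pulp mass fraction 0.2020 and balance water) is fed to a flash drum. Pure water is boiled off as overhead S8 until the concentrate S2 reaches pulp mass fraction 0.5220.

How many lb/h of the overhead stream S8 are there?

294.9 lb/h

pulp is conserved: 481×0.202 = 97.162 lb/h all reports to the concentrate.
Concentrate = 97.162/(target fraction) = 186.13 lb/h.
Overhead = 481 − 186.13 = 294.87 lb/h.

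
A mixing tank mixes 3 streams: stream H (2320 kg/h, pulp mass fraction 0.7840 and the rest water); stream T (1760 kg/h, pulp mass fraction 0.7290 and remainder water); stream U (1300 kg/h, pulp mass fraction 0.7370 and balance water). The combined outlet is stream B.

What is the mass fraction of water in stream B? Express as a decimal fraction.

Total flow out = 2320 + 1760 + 1300 = 5380 kg/h.
water in = 2320×0.216 + 1760×0.271 + 1300×0.263 = 1320 kg/h.
water mass fraction in B = 1320/5380 = 0.2453.

0.2453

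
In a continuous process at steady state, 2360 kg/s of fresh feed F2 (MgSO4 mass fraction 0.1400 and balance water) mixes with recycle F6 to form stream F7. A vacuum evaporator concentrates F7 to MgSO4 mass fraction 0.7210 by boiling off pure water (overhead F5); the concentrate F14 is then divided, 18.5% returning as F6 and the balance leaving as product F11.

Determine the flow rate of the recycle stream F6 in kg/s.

Overall MgSO4 balance (none leaves overhead): MgSO4 in fresh feed = MgSO4 in product, i.e. 2360×0.140 = (1−0.185)·F14·0.721.
F14 = 330.4/(0.721×0.815) = 562.27 kg/s.
Recycle F6 = 0.185×562.27 = 104.02 kg/s.

104 kg/s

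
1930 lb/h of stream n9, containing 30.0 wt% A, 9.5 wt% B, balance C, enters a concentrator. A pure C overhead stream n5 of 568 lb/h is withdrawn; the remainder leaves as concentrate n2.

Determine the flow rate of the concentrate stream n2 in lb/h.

Concentrate = 1930 − 568 = 1362 lb/h.

1362 lb/h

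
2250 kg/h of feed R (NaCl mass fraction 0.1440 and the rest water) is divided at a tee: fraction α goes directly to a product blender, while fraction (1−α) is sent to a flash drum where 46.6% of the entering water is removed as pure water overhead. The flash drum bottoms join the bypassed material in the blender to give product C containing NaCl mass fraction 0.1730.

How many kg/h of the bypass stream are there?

All 2250×0.144 = 324 kg/h of NaCl reaches C, so C = 324/0.173 = 1872.8 kg/h and vapour = 377.17 kg/h.
The evaporator receives (1−α)·2250 of feed at 0.856 water and removes 0.466 of that water:
0.466×0.856×(1−α)×2250 = 377.17
(1−α) = 377.17/897.52 = 0.4202;  α = 0.5798.
Bypass flow = 0.5798×2250 = 1304.5 kg/h.

1304 kg/h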